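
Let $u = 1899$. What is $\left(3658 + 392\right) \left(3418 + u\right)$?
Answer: $21533850$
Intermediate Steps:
$\left(3658 + 392\right) \left(3418 + u\right) = \left(3658 + 392\right) \left(3418 + 1899\right) = 4050 \cdot 5317 = 21533850$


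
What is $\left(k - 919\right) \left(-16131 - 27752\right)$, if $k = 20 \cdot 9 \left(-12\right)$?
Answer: $135115757$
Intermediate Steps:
$k = -2160$ ($k = 180 \left(-12\right) = -2160$)
$\left(k - 919\right) \left(-16131 - 27752\right) = \left(-2160 - 919\right) \left(-16131 - 27752\right) = \left(-2160 - 919\right) \left(-43883\right) = \left(-3079\right) \left(-43883\right) = 135115757$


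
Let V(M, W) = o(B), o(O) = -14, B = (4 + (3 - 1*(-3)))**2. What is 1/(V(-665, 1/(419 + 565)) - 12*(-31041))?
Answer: 1/372478 ≈ 2.6847e-6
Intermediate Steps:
B = 100 (B = (4 + (3 + 3))**2 = (4 + 6)**2 = 10**2 = 100)
V(M, W) = -14
1/(V(-665, 1/(419 + 565)) - 12*(-31041)) = 1/(-14 - 12*(-31041)) = 1/(-14 + 372492) = 1/372478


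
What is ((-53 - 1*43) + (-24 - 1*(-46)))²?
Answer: 5476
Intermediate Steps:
((-53 - 1*43) + (-24 - 1*(-46)))² = ((-53 - 43) + (-24 + 46))² = (-96 + 22)² = (-74)² = 5476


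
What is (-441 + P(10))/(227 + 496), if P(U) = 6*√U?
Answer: -147/241 + 2*√10/241 ≈ -0.58372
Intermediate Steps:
(-441 + P(10))/(227 + 496) = (-441 + 6*√10)/(227 + 496) = (-441 + 6*√10)/723 = (-441 + 6*√10)*(1/723) = -147/241 + 2*√10/241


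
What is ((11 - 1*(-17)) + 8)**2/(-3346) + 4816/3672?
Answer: 709714/767907 ≈ 0.92422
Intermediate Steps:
((11 - 1*(-17)) + 8)**2/(-3346) + 4816/3672 = ((11 + 17) + 8)**2*(-1/3346) + 4816*(1/3672) = (28 + 8)**2*(-1/3346) + 602/459 = 36**2*(-1/3346) + 602/459 = 1296*(-1/3346) + 602/459 = -648/1673 + 602/459 = 709714/767907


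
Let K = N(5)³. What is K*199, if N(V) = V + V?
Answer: 199000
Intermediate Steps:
N(V) = 2*V
K = 1000 (K = (2*5)³ = 10³ = 1000)
K*199 = 1000*199 = 199000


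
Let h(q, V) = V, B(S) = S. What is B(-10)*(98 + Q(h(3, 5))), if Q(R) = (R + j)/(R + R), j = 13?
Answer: -998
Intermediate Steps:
Q(R) = (13 + R)/(2*R) (Q(R) = (R + 13)/(R + R) = (13 + R)/((2*R)) = (13 + R)*(1/(2*R)) = (13 + R)/(2*R))
B(-10)*(98 + Q(h(3, 5))) = -10*(98 + (1/2)*(13 + 5)/5) = -10*(98 + (1/2)*(1/5)*18) = -10*(98 + 9/5) = -10*499/5 = -998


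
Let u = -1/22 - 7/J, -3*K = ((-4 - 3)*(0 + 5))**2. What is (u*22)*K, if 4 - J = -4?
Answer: 33075/4 ≈ 8268.8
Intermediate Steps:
J = 8 (J = 4 - 1*(-4) = 4 + 4 = 8)
K = -1225/3 (K = -(0 + 5)**2*(-4 - 3)**2/3 = -(-7*5)**2/3 = -1/3*(-35)**2 = -1/3*1225 = -1225/3 ≈ -408.33)
u = -81/88 (u = -1/22 - 7/8 = -81/88 ≈ -0.92045)
(u*22)*K = -81/88*22*(-1225/3) = -81/4*(-1225/3) = 33075/4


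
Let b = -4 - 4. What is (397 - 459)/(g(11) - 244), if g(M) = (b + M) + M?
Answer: 31/115 ≈ 0.26957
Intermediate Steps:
b = -8
g(M) = -8 + 2*M (g(M) = (-8 + M) + M = -8 + 2*M)
(397 - 459)/(g(11) - 244) = (397 - 459)/((-8 + 2*11) - 244) = -62/((-8 + 22) - 244) = -62/(14 - 244) = -62/(-230) = -62*(-1/230) = 31/115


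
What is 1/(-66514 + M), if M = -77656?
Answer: -1/144170 ≈ -6.9363e-6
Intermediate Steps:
1/(-66514 + M) = 1/(-66514 - 77656) = 1/(-144170) = -1/144170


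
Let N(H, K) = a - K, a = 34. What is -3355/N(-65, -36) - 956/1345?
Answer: -915879/18830 ≈ -48.639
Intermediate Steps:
N(H, K) = 34 - K
-3355/N(-65, -36) - 956/1345 = -3355/(34 - 1*(-36)) - 956/1345 = -3355/(34 + 36) - 956*1/1345 = -3355/70 - 956/1345 = -3355*1/70 - 956/1345 = -671/14 - 956/1345 = -915879/18830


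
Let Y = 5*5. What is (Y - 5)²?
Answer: 400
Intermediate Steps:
Y = 25
(Y - 5)² = (25 - 5)² = 20² = 400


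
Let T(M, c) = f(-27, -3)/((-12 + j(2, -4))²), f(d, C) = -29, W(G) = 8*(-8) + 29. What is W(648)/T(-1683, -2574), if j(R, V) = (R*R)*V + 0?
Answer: 27440/29 ≈ 946.21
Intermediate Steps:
W(G) = -35 (W(G) = -64 + 29 = -35)
j(R, V) = V*R² (j(R, V) = R²*V + 0 = V*R² + 0 = V*R²)
T(M, c) = -29/784 (T(M, c) = -29/(-12 - 4*2²)² = -29/(-12 - 4*4)² = -29/(-12 - 16)² = -29/((-28)²) = -29/784)
W(648)/T(-1683, -2574) = -35/(-29/784) = -35*(-784/29) = 27440/29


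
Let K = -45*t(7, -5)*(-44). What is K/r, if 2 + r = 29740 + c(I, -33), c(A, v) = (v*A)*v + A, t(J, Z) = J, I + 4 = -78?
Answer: -630/2711 ≈ -0.23239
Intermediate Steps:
I = -82 (I = -4 - 78 = -82)
c(A, v) = A + A*v² (c(A, v) = (A*v)*v + A = A*v² + A = A + A*v²)
r = -59642 (r = -2 + (29740 - 82*(1 + (-33)²)) = -2 + (29740 - 82*(1 + 1089)) = -2 + (29740 - 82*1090) = -2 + (29740 - 89380) = -2 - 59640 = -59642)
K = 13860 (K = -45*7*(-44) = -315*(-44) = 13860)
K/r = 13860/(-59642) = 13860*(-1/59642) = -630/2711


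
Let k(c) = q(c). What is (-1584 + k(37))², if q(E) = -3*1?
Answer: 2518569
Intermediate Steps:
q(E) = -3
k(c) = -3
(-1584 + k(37))² = (-1584 - 3)² = (-1587)² = 2518569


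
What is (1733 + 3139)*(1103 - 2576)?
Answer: -7176456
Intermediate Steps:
(1733 + 3139)*(1103 - 2576) = 4872*(-1473) = -7176456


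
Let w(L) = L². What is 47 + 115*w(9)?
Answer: 9362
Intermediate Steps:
47 + 115*w(9) = 47 + 115*9² = 47 + 115*81 = 47 + 9315 = 9362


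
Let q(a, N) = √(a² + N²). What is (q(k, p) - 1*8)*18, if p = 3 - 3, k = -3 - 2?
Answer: -54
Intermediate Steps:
k = -5
p = 0
q(a, N) = √(N² + a²)
(q(k, p) - 1*8)*18 = (√(0² + (-5)²) - 1*8)*18 = (√(0 + 25) - 8)*18 = (√25 - 8)*18 = (5 - 8)*18 = -3*18 = -54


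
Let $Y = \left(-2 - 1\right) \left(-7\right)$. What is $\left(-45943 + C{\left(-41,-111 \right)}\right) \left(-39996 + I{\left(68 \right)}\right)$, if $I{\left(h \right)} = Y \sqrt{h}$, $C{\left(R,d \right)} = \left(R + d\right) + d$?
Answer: $1848055176 - 1940652 \sqrt{17} \approx 1.8401 \cdot 10^{9}$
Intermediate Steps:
$C{\left(R,d \right)} = R + 2 d$
$Y = 21$ ($Y = \left(-3\right) \left(-7\right) = 21$)
$I{\left(h \right)} = 21 \sqrt{h}$
$\left(-45943 + C{\left(-41,-111 \right)}\right) \left(-39996 + I{\left(68 \right)}\right) = \left(-45943 + \left(-41 + 2 \left(-111\right)\right)\right) \left(-39996 + 21 \sqrt{68}\right) = \left(-45943 - 263\right) \left(-39996 + 21 \cdot 2 \sqrt{17}\right) = \left(-45943 - 263\right) \left(-39996 + 42 \sqrt{17}\right) = - 46206 \left(-39996 + 42 \sqrt{17}\right) = 1848055176 - 1940652 \sqrt{17}$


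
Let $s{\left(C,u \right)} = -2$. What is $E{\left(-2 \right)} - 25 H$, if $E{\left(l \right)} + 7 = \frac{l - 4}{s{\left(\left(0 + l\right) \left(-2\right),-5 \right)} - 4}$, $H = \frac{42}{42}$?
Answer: $-31$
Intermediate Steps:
$H = 1$ ($H = 42 \cdot \frac{1}{42} = 1$)
$E{\left(l \right)} = - \frac{19}{3} - \frac{l}{6}$ ($E{\left(l \right)} = -7 + \frac{l - 4}{-2 - 4} = -7 + \frac{-4 + l}{-6} = -7 + \left(-4 + l\right) \left(- \frac{1}{6}\right) = -7 - \left(- \frac{2}{3} + \frac{l}{6}\right) = - \frac{19}{3} - \frac{l}{6}$)
$E{\left(-2 \right)} - 25 H = \left(- \frac{19}{3} - - \frac{1}{3}\right) - 25 = \left(- \frac{19}{3} + \frac{1}{3}\right) - 25 = -6 - 25 = -31$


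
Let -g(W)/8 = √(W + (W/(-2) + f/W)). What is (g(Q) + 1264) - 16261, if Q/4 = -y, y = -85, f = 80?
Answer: -14997 - 8*√49198/17 ≈ -15101.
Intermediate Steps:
Q = 340 (Q = 4*(-1*(-85)) = 4*85 = 340)
g(W) = -8*√(W/2 + 80/W) (g(W) = -8*√(W + (W/(-2) + 80/W)) = -8*√(W + (W*(-½) + 80/W)) = -8*√(W + (-W/2 + 80/W)) = -8*√(W + (80/W - W/2)) = -8*√(W/2 + 80/W))
(g(Q) + 1264) - 16261 = (-4*√(2*340 + 320/340) + 1264) - 16261 = (-4*√(680 + 320*(1/340)) + 1264) - 16261 = (-4*√(680 + 16/17) + 1264) - 16261 = (-8*√49198/17 + 1264) - 16261 = (1264 - 8*√49198/17) - 16261 = -14997 - 8*√49198/17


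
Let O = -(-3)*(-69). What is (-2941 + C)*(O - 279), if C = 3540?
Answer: -291114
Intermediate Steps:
O = -207 (O = -1*207 = -207)
(-2941 + C)*(O - 279) = (-2941 + 3540)*(-207 - 279) = 599*(-486) = -291114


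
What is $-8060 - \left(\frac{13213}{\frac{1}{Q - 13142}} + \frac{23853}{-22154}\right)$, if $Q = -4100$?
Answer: $\frac{5046913530697}{22154} \approx 2.2781 \cdot 10^{8}$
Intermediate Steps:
$-8060 - \left(\frac{13213}{\frac{1}{Q - 13142}} + \frac{23853}{-22154}\right) = -8060 - \left(\frac{13213}{\frac{1}{-4100 - 13142}} + \frac{23853}{-22154}\right) = -8060 - \left(\frac{13213}{\frac{1}{-17242}} + 23853 \left(- \frac{1}{22154}\right)\right) = -8060 - \left(\frac{13213}{- \frac{1}{17242}} - \frac{23853}{22154}\right) = -8060 - \left(13213 \left(-17242\right) - \frac{23853}{22154}\right) = -8060 - \left(-227818546 - \frac{23853}{22154}\right) = -8060 - - \frac{5047092091937}{22154} = -8060 + \frac{5047092091937}{22154} = \frac{5046913530697}{22154}$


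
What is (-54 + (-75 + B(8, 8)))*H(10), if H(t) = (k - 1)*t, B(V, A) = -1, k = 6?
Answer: -6500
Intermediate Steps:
H(t) = 5*t (H(t) = (6 - 1)*t = 5*t)
(-54 + (-75 + B(8, 8)))*H(10) = (-54 + (-75 - 1))*(5*10) = (-54 - 76)*50 = -130*50 = -6500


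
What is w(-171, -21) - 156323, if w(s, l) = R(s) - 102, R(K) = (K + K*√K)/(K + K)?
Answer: -312849/2 + 3*I*√19/2 ≈ -1.5642e+5 + 6.5383*I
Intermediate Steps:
R(K) = (K + K^(3/2))/(2*K) (R(K) = (K + K^(3/2))/((2*K)) = (K + K^(3/2))*(1/(2*K)) = (K + K^(3/2))/(2*K))
w(s, l) = -203/2 + √s/2 (w(s, l) = (½ + √s/2) - 102 = -203/2 + √s/2)
w(-171, -21) - 156323 = (-203/2 + √(-171)/2) - 156323 = (-203/2 + (3*I*√19)/2) - 156323 = (-203/2 + 3*I*√19/2) - 156323 = -312849/2 + 3*I*√19/2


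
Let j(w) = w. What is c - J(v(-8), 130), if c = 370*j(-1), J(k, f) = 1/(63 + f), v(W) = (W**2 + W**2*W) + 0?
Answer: -71411/193 ≈ -370.01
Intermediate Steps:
v(W) = W**2 + W**3 (v(W) = (W**2 + W**3) + 0 = W**2 + W**3)
c = -370 (c = 370*(-1) = -370)
c - J(v(-8), 130) = -370 - 1/(63 + 130) = -370 - 1/193 = -71411/193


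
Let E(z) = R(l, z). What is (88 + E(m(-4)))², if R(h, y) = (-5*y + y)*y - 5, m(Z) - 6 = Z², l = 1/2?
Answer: 3433609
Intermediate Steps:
l = ½ (l = 1*(½) = ½ ≈ 0.50000)
m(Z) = 6 + Z²
R(h, y) = -5 - 4*y² (R(h, y) = (-4*y)*y - 5 = -4*y² - 5 = -5 - 4*y²)
E(z) = -5 - 4*z²
(88 + E(m(-4)))² = (88 + (-5 - 4*(6 + (-4)²)²))² = (88 + (-5 - 4*(6 + 16)²))² = (88 + (-5 - 4*22²))² = (88 + (-5 - 4*484))² = (88 + (-5 - 1936))² = (88 - 1941)² = (-1853)² = 3433609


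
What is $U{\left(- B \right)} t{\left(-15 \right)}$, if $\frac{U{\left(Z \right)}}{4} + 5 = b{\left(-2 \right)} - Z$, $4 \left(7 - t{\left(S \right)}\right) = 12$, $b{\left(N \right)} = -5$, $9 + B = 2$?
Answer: $-272$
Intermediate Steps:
$B = -7$ ($B = -9 + 2 = -7$)
$t{\left(S \right)} = 4$ ($t{\left(S \right)} = 7 - 3 = 4$)
$U{\left(Z \right)} = -40 - 4 Z$ ($U{\left(Z \right)} = -20 + 4 \left(-5 - Z\right) = -20 - \left(20 + 4 Z\right) = -40 - 4 Z$)
$U{\left(- B \right)} t{\left(-15 \right)} = \left(-40 - 4 \left(\left(-1\right) \left(-7\right)\right)\right) 4 = \left(-40 - 28\right) 4 = \left(-68\right) 4 = -272$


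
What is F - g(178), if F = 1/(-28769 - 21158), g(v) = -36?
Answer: 1797371/49927 ≈ 36.000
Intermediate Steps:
F = -1/49927 (F = 1/(-49927) = -1/49927 ≈ -2.0029e-5)
F - g(178) = -1/49927 - 1*(-36) = -1/49927 + 36 = 1797371/49927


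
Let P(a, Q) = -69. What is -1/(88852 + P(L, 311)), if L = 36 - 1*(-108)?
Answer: -1/88783 ≈ -1.1263e-5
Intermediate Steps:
L = 144 (L = 36 + 108 = 144)
-1/(88852 + P(L, 311)) = -1/(88852 - 69) = -1/88783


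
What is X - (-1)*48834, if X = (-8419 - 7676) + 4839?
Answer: 37578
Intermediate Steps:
X = -11256 (X = -16095 + 4839 = -11256)
X - (-1)*48834 = -11256 - (-1)*48834 = -11256 - 1*(-48834) = -11256 + 48834 = 37578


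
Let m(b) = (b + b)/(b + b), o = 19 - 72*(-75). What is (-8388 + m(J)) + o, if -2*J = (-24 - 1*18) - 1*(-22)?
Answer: -2968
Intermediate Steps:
o = 5419 (o = 19 + 5400 = 5419)
J = 10 (J = -((-24 - 1*18) - 1*(-22))/2 = -((-24 - 18) + 22)/2 = -(-42 + 22)/2 = -½*(-20) = 10)
m(b) = 1 (m(b) = (2*b)/((2*b)) = (2*b)*(1/(2*b)) = 1)
(-8388 + m(J)) + o = (-8388 + 1) + 5419 = -8387 + 5419 = -2968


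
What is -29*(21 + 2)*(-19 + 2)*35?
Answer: 396865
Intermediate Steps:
-29*(21 + 2)*(-19 + 2)*35 = -667*(-17)*35 = -29*(-391)*35 = 11339*35 = 396865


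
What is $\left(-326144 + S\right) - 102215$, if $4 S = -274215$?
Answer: $- \frac{1987651}{4} \approx -4.9691 \cdot 10^{5}$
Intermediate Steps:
$S = - \frac{274215}{4}$ ($S = \frac{1}{4} \left(-274215\right) = - \frac{274215}{4} \approx -68554.0$)
$\left(-326144 + S\right) - 102215 = \left(-326144 - \frac{274215}{4}\right) - 102215 = - \frac{1578791}{4} - 102215 = - \frac{1987651}{4}$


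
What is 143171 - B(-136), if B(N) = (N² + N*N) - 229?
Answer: 106408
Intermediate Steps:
B(N) = -229 + 2*N² (B(N) = (N² + N²) - 229 = 2*N² - 229 = -229 + 2*N²)
143171 - B(-136) = 143171 - (-229 + 2*(-136)²) = 143171 - (-229 + 2*18496) = 143171 - (-229 + 36992) = 143171 - 1*36763 = 143171 - 36763 = 106408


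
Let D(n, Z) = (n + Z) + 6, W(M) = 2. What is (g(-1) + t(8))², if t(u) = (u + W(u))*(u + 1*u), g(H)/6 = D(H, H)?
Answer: 33856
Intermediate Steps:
D(n, Z) = 6 + Z + n (D(n, Z) = (Z + n) + 6 = 6 + Z + n)
g(H) = 36 + 12*H (g(H) = 6*(6 + H + H) = 6*(6 + 2*H) = 36 + 12*H)
t(u) = 2*u*(2 + u) (t(u) = (u + 2)*(u + 1*u) = (2 + u)*(u + u) = (2 + u)*(2*u) = 2*u*(2 + u))
(g(-1) + t(8))² = ((36 + 12*(-1)) + 2*8*(2 + 8))² = ((36 - 12) + 2*8*10)² = (24 + 160)² = 184² = 33856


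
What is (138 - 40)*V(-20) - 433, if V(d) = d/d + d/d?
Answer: -237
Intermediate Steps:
V(d) = 2 (V(d) = 1 + 1 = 2)
(138 - 40)*V(-20) - 433 = (138 - 40)*2 - 433 = 98*2 - 433 = 196 - 433 = -237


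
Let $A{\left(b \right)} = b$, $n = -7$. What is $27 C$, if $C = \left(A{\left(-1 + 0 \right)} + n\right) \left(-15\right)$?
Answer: $3240$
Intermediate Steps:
$C = 120$ ($C = \left(\left(-1 + 0\right) - 7\right) \left(-15\right) = \left(-1 - 7\right) \left(-15\right) = \left(-8\right) \left(-15\right) = 120$)
$27 C = 27 \cdot 120 = 3240$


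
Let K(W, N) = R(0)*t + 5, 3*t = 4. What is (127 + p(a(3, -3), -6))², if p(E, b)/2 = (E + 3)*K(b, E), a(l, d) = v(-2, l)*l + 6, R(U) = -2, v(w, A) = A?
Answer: 44521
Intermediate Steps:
t = 4/3 (t = (⅓)*4 = 4/3 ≈ 1.3333)
a(l, d) = 6 + l² (a(l, d) = l*l + 6 = l² + 6 = 6 + l²)
K(W, N) = 7/3 (K(W, N) = -2*4/3 + 5 = -8/3 + 5 = 7/3)
p(E, b) = 14 + 14*E/3 (p(E, b) = 2*((E + 3)*(7/3)) = 2*((3 + E)*(7/3)) = 2*(7 + 7*E/3) = 14 + 14*E/3)
(127 + p(a(3, -3), -6))² = (127 + (14 + 14*(6 + 3²)/3))² = (127 + (14 + 14*(6 + 9)/3))² = (127 + (14 + (14/3)*15))² = (127 + (14 + 70))² = (127 + 84)² = 211² = 44521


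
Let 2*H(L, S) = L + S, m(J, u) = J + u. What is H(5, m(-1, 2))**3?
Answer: 27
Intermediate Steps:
H(L, S) = L/2 + S/2 (H(L, S) = (L + S)/2 = L/2 + S/2)
H(5, m(-1, 2))**3 = ((1/2)*5 + (-1 + 2)/2)**3 = (5/2 + (1/2)*1)**3 = (5/2 + 1/2)**3 = 3**3 = 27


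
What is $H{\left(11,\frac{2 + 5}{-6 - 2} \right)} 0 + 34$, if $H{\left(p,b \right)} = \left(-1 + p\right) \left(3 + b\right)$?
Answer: $34$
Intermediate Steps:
$H{\left(11,\frac{2 + 5}{-6 - 2} \right)} 0 + 34 = \left(-3 - \frac{2 + 5}{-6 - 2} + 3 \cdot 11 + \frac{2 + 5}{-6 - 2} \cdot 11\right) 0 + 34 = \left(-3 - \frac{7}{-8} + 33 + \frac{7}{-8} \cdot 11\right) 0 + 34 = \left(-3 - 7 \left(- \frac{1}{8}\right) + 33 + 7 \left(- \frac{1}{8}\right) 11\right) 0 + 34 = \left(-3 - - \frac{7}{8} + 33 - \frac{77}{8}\right) 0 + 34 = \left(-3 + \frac{7}{8} + 33 - \frac{77}{8}\right) 0 + 34 = \frac{85}{4} \cdot 0 + 34 = 0 + 34 = 34$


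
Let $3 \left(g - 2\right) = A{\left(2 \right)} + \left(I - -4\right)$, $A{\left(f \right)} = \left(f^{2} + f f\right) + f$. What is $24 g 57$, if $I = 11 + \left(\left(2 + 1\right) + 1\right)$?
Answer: $15960$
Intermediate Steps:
$I = 15$ ($I = 11 + \left(3 + 1\right) = 11 + 4 = 15$)
$A{\left(f \right)} = f + 2 f^{2}$ ($A{\left(f \right)} = \left(f^{2} + f^{2}\right) + f = 2 f^{2} + f = f + 2 f^{2}$)
$g = \frac{35}{3}$ ($g = 2 + \frac{2 \left(1 + 2 \cdot 2\right) + \left(15 - -4\right)}{3} = 2 + \frac{2 \left(1 + 4\right) + \left(15 + 4\right)}{3} = 2 + \frac{2 \cdot 5 + 19}{3} = 2 + \frac{10 + 19}{3} = 2 + \frac{1}{3} \cdot 29 = 2 + \frac{29}{3} = \frac{35}{3} \approx 11.667$)
$24 g 57 = 24 \cdot \frac{35}{3} \cdot 57 = 280 \cdot 57 = 15960$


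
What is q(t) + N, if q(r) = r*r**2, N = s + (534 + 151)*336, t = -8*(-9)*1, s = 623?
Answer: 604031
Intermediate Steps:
t = 72 (t = 72*1 = 72)
N = 230783 (N = 623 + (534 + 151)*336 = 623 + 685*336 = 623 + 230160 = 230783)
q(r) = r**3
q(t) + N = 72**3 + 230783 = 373248 + 230783 = 604031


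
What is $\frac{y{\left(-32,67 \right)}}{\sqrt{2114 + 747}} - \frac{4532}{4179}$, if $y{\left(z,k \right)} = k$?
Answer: $- \frac{4532}{4179} + \frac{67 \sqrt{2861}}{2861} \approx 0.16814$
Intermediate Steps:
$\frac{y{\left(-32,67 \right)}}{\sqrt{2114 + 747}} - \frac{4532}{4179} = \frac{67}{\sqrt{2114 + 747}} - \frac{4532}{4179} = \frac{67}{\sqrt{2861}} - \frac{4532}{4179} = 67 \frac{\sqrt{2861}}{2861} - \frac{4532}{4179} = \frac{67 \sqrt{2861}}{2861} - \frac{4532}{4179} = - \frac{4532}{4179} + \frac{67 \sqrt{2861}}{2861}$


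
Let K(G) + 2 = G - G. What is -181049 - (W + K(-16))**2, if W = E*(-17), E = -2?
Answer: -182073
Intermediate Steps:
K(G) = -2 (K(G) = -2 + (G - G) = -2 + 0 = -2)
W = 34 (W = -2*(-17) = 34)
-181049 - (W + K(-16))**2 = -181049 - (34 - 2)**2 = -181049 - 1*32**2 = -181049 - 1*1024 = -181049 - 1024 = -182073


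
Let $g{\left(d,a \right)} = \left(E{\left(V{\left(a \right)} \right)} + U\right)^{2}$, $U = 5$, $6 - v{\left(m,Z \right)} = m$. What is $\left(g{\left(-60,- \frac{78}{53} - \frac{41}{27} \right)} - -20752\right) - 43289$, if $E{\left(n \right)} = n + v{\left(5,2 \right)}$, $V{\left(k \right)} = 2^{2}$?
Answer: $-22437$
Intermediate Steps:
$V{\left(k \right)} = 4$
$v{\left(m,Z \right)} = 6 - m$
$E{\left(n \right)} = 1 + n$ ($E{\left(n \right)} = n + \left(6 - 5\right) = n + 1 = 1 + n$)
$g{\left(d,a \right)} = 100$ ($g{\left(d,a \right)} = \left(\left(1 + 4\right) + 5\right)^{2} = \left(5 + 5\right)^{2} = 10^{2} = 100$)
$\left(g{\left(-60,- \frac{78}{53} - \frac{41}{27} \right)} - -20752\right) - 43289 = \left(100 - -20752\right) - 43289 = \left(100 + 20752\right) - 43289 = 20852 - 43289 = -22437$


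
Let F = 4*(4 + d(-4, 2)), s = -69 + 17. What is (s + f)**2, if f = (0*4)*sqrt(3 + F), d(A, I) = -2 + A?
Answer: 2704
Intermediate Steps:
s = -52
F = -8 (F = 4*(4 + (-2 - 4)) = 4*(4 - 6) = 4*(-2) = -8)
f = 0 (f = (0*4)*sqrt(3 - 8) = 0*sqrt(-5) = 0*(I*sqrt(5)) = 0)
(s + f)**2 = (-52 + 0)**2 = (-52)**2 = 2704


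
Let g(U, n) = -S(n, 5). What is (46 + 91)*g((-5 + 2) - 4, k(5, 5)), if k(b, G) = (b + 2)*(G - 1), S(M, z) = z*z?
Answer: -3425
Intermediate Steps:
S(M, z) = z²
k(b, G) = (-1 + G)*(2 + b) (k(b, G) = (2 + b)*(-1 + G) = (-1 + G)*(2 + b))
g(U, n) = -25 (g(U, n) = -1*5² = -1*25 = -25)
(46 + 91)*g((-5 + 2) - 4, k(5, 5)) = (46 + 91)*(-25) = 137*(-25) = -3425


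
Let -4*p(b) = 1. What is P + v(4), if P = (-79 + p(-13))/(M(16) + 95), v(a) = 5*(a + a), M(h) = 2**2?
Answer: 15523/396 ≈ 39.199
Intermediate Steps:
M(h) = 4
p(b) = -1/4 (p(b) = -1/4*1 = -1/4)
v(a) = 10*a (v(a) = 5*(2*a) = 10*a)
P = -317/396 (P = (-79 - 1/4)/(4 + 95) = -317/4/99 = -317/4*1/99 = -317/396 ≈ -0.80050)
P + v(4) = -317/396 + 10*4 = -317/396 + 40 = 15523/396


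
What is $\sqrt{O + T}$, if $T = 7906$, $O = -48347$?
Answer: $i \sqrt{40441} \approx 201.1 i$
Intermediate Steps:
$\sqrt{O + T} = \sqrt{-48347 + 7906} = \sqrt{-40441} = i \sqrt{40441}$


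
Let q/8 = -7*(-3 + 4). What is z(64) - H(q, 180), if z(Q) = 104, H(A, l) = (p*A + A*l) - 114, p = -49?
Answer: 7554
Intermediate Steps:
q = -56 (q = 8*(-7*(-3 + 4)) = 8*(-7*1) = 8*(-7) = -56)
H(A, l) = -114 - 49*A + A*l (H(A, l) = (-49*A + A*l) - 114 = -114 - 49*A + A*l)
z(64) - H(q, 180) = 104 - (-114 - 49*(-56) - 56*180) = 104 - (-114 + 2744 - 10080) = 104 - 1*(-7450) = 104 + 7450 = 7554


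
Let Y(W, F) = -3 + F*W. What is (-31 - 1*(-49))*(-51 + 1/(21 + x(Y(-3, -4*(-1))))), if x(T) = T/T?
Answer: -10089/11 ≈ -917.18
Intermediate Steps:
x(T) = 1
(-31 - 1*(-49))*(-51 + 1/(21 + x(Y(-3, -4*(-1))))) = (-31 - 1*(-49))*(-51 + 1/(21 + 1)) = (-31 + 49)*(-51 + 1/22) = 18*(-51 + 1/22) = 18*(-1121/22) = -10089/11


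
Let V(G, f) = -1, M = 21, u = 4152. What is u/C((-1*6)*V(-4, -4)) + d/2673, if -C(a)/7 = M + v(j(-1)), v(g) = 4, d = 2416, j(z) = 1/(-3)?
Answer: -10675496/467775 ≈ -22.822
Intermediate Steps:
j(z) = -1/3
C(a) = -175 (C(a) = -7*(21 + 4) = -7*25 = -175)
u/C((-1*6)*V(-4, -4)) + d/2673 = 4152/(-175) + 2416/2673 = 4152*(-1/175) + 2416*(1/2673) = -4152/175 + 2416/2673 = -10675496/467775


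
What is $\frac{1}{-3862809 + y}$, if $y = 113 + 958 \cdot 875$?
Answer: $- \frac{1}{3024446} \approx -3.3064 \cdot 10^{-7}$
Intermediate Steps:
$y = 838363$ ($y = 113 + 838250 = 838363$)
$\frac{1}{-3862809 + y} = \frac{1}{-3862809 + 838363} = \frac{1}{-3024446} = - \frac{1}{3024446}$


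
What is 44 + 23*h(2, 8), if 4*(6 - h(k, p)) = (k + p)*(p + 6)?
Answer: -623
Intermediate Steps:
h(k, p) = 6 - (6 + p)*(k + p)/4 (h(k, p) = 6 - (k + p)*(p + 6)/4 = 6 - (k + p)*(6 + p)/4 = 6 - (6 + p)*(k + p)/4)
44 + 23*h(2, 8) = 44 + 23*(6 - 3/2*2 - 3/2*8 - ¼*8² - ¼*2*8) = 44 + 23*(6 - 3 - 12 - ¼*64 - 4) = 44 + 23*(6 - 3 - 12 - 16 - 4) = 44 + 23*(-29) = 44 - 667 = -623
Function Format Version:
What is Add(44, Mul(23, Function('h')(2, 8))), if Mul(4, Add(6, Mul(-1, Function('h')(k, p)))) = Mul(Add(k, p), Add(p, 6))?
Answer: -623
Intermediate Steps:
Function('h')(k, p) = Add(6, Mul(Rational(-1, 4), Add(6, p), Add(k, p))) (Function('h')(k, p) = Add(6, Mul(Rational(-1, 4), Mul(Add(k, p), Add(p, 6)))) = Add(6, Mul(Rational(-1, 4), Mul(Add(k, p), Add(6, p)))) = Add(6, Mul(Rational(-1, 4), Mul(Add(6, p), Add(k, p)))) = Add(6, Mul(Rational(-1, 4), Add(6, p), Add(k, p))))
Add(44, Mul(23, Function('h')(2, 8))) = Add(44, Mul(23, Add(6, Mul(Rational(-3, 2), 2), Mul(Rational(-3, 2), 8), Mul(Rational(-1, 4), Pow(8, 2)), Mul(Rational(-1, 4), 2, 8)))) = Add(44, Mul(23, Add(6, -3, -12, Mul(Rational(-1, 4), 64), -4))) = Add(44, Mul(23, Add(6, -3, -12, -16, -4))) = Add(44, Mul(23, -29)) = Add(44, -667) = -623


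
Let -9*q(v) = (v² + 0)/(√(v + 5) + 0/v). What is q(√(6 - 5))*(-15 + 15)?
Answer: 0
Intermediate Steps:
q(v) = -v²/(9*√(5 + v)) (q(v) = -(v² + 0)/(9*(√(v + 5) + 0/v)) = -v²/(9*(√(5 + v) + 0)) = -v²/(9*(√(5 + v))) = -v²/(9*√(5 + v)))
q(√(6 - 5))*(-15 + 15) = (-(√(6 - 5))²/(9*√(5 + √(6 - 5))))*(-15 + 15) = -(√1)²/(9*√(5 + √1))*0 = -⅑*1²/√(5 + 1)*0 = -⅑*1/√6*0 = -⅑*1*√6/6*0 = -√6/54*0 = 0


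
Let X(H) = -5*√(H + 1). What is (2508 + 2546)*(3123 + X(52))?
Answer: 15783642 - 25270*√53 ≈ 1.5600e+7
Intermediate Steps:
X(H) = -5*√(1 + H)
(2508 + 2546)*(3123 + X(52)) = (2508 + 2546)*(3123 - 5*√(1 + 52)) = 5054*(3123 - 5*√53) = 15783642 - 25270*√53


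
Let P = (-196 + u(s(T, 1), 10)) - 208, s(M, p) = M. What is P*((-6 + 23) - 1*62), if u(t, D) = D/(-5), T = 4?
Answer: 18270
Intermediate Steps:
u(t, D) = -D/5 (u(t, D) = D*(-⅕) = -D/5)
P = -406 (P = (-196 - ⅕*10) - 208 = (-196 - 2) - 208 = -198 - 208 = -406)
P*((-6 + 23) - 1*62) = -406*((-6 + 23) - 1*62) = -406*(17 - 62) = -406*(-45) = 18270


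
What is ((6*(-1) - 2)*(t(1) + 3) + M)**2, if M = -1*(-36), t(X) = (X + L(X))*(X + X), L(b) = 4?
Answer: 4624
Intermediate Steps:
t(X) = 2*X*(4 + X) (t(X) = (X + 4)*(X + X) = (4 + X)*(2*X) = 2*X*(4 + X))
M = 36
((6*(-1) - 2)*(t(1) + 3) + M)**2 = ((6*(-1) - 2)*(2*1*(4 + 1) + 3) + 36)**2 = ((-6 - 2)*(2*1*5 + 3) + 36)**2 = (-8*(10 + 3) + 36)**2 = (-8*13 + 36)**2 = (-104 + 36)**2 = (-68)**2 = 4624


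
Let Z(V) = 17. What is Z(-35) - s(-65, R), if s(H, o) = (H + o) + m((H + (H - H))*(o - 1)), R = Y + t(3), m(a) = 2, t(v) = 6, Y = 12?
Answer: 62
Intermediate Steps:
R = 18 (R = 12 + 6 = 18)
s(H, o) = 2 + H + o (s(H, o) = (H + o) + 2 = 2 + H + o)
Z(-35) - s(-65, R) = 17 - (2 - 65 + 18) = 17 - 1*(-45) = 17 + 45 = 62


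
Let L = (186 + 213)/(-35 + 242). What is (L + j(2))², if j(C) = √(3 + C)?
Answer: 41494/4761 + 266*√5/69 ≈ 17.336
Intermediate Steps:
L = 133/69 (L = 399/207 = 399*(1/207) = 133/69 ≈ 1.9275)
(L + j(2))² = (133/69 + √(3 + 2))² = (133/69 + √5)²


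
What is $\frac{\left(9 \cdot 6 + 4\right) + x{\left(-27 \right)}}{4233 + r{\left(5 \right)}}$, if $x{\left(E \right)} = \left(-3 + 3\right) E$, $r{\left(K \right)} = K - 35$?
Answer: $\frac{58}{4203} \approx 0.0138$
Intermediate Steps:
$r{\left(K \right)} = -35 + K$
$x{\left(E \right)} = 0$ ($x{\left(E \right)} = 0 E = 0$)
$\frac{\left(9 \cdot 6 + 4\right) + x{\left(-27 \right)}}{4233 + r{\left(5 \right)}} = \frac{\left(9 \cdot 6 + 4\right) + 0}{4233 + \left(-35 + 5\right)} = \frac{\left(54 + 4\right) + 0}{4233 - 30} = \frac{58 + 0}{4203} = 58 \cdot \frac{1}{4203} = \frac{58}{4203}$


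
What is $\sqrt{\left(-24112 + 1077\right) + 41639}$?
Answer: $2 \sqrt{4651} \approx 136.4$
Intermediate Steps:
$\sqrt{\left(-24112 + 1077\right) + 41639} = \sqrt{-23035 + 41639} = \sqrt{18604} = 2 \sqrt{4651}$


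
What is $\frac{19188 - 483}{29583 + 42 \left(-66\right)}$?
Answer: $\frac{6235}{8937} \approx 0.69766$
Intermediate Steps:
$\frac{19188 - 483}{29583 + 42 \left(-66\right)} = \frac{18705}{29583 - 2772} = \frac{18705}{26811} = 18705 \cdot \frac{1}{26811} = \frac{6235}{8937}$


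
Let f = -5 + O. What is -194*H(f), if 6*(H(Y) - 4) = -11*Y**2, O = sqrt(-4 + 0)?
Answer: 6693 - 21340*I/3 ≈ 6693.0 - 7113.3*I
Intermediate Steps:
O = 2*I (O = sqrt(-4) = 2*I ≈ 2.0*I)
f = -5 + 2*I ≈ -5.0 + 2.0*I
H(Y) = 4 - 11*Y**2/6 (H(Y) = 4 + (-11*Y**2)/6 = 4 - 11*Y**2/6)
-194*H(f) = -194*(4 - 11*(-5 + 2*I)**2/6) = -776 + 1067*(-5 + 2*I)**2/3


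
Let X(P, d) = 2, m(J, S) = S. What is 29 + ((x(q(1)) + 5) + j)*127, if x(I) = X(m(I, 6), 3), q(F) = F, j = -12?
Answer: -606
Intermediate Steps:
x(I) = 2
29 + ((x(q(1)) + 5) + j)*127 = 29 + ((2 + 5) - 12)*127 = 29 + (7 - 12)*127 = 29 - 5*127 = 29 - 635 = -606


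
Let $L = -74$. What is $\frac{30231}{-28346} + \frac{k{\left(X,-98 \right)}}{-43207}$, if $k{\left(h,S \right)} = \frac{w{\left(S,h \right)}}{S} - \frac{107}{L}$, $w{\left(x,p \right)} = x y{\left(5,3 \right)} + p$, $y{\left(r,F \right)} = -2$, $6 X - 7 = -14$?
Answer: $- \frac{2029796648113}{1903254696588} \approx -1.0665$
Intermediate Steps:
$X = - \frac{7}{6}$ ($X = \frac{7}{6} + \frac{1}{6} \left(-14\right) = \frac{7}{6} - \frac{7}{3} = - \frac{7}{6} \approx -1.1667$)
$w{\left(x,p \right)} = p - 2 x$ ($w{\left(x,p \right)} = x \left(-2\right) + p = - 2 x + p = p - 2 x$)
$k{\left(h,S \right)} = \frac{107}{74} + \frac{h - 2 S}{S}$ ($k{\left(h,S \right)} = \frac{h - 2 S}{S} - \frac{107}{-74} = \frac{h - 2 S}{S} - - \frac{107}{74} = \frac{h - 2 S}{S} + \frac{107}{74} = \frac{107}{74} + \frac{h - 2 S}{S}$)
$\frac{30231}{-28346} + \frac{k{\left(X,-98 \right)}}{-43207} = \frac{30231}{-28346} + \frac{- \frac{41}{74} - \frac{7}{6 \left(-98\right)}}{-43207} = 30231 \left(- \frac{1}{28346}\right) + \left(- \frac{41}{74} - - \frac{1}{84}\right) \left(- \frac{1}{43207}\right) = - \frac{30231}{28346} + \left(- \frac{41}{74} + \frac{1}{84}\right) \left(- \frac{1}{43207}\right) = - \frac{30231}{28346} - - \frac{1685}{134287356} = - \frac{30231}{28346} + \frac{1685}{134287356} = - \frac{2029796648113}{1903254696588}$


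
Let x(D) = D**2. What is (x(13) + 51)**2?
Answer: 48400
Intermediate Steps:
(x(13) + 51)**2 = (13**2 + 51)**2 = (169 + 51)**2 = 220**2 = 48400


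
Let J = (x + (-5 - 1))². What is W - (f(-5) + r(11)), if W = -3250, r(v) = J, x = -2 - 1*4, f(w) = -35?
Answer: -3359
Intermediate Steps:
x = -6 (x = -2 - 4 = -6)
J = 144 (J = (-6 + (-5 - 1))² = (-6 - 6)² = (-12)² = 144)
r(v) = 144
W - (f(-5) + r(11)) = -3250 - (-35 + 144) = -3250 - 1*109 = -3250 - 109 = -3359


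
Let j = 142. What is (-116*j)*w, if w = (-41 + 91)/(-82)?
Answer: 411800/41 ≈ 10044.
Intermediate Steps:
w = -25/41 (w = 50*(-1/82) = -25/41 ≈ -0.60976)
(-116*j)*w = -116*142*(-25/41) = -16472*(-25/41) = 411800/41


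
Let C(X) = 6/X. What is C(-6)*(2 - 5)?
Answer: 3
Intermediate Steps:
C(-6)*(2 - 5) = (6/(-6))*(2 - 5) = (6*(-⅙))*(-3) = -1*(-3) = 3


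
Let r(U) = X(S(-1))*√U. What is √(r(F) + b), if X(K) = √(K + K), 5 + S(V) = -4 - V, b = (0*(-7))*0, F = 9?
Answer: 2*√3*√I ≈ 2.4495 + 2.4495*I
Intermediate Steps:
b = 0 (b = 0*0 = 0)
S(V) = -9 - V (S(V) = -5 + (-4 - V) = -9 - V)
X(K) = √2*√K (X(K) = √(2*K) = √2*√K)
r(U) = 4*I*√U (r(U) = (√2*√(-9 - 1*(-1)))*√U = (√2*√(-9 + 1))*√U = (√2*√(-8))*√U = (√2*(2*I*√2))*√U = (4*I)*√U = 4*I*√U)
√(r(F) + b) = √(4*I*√9 + 0) = √(4*I*3 + 0) = √(12*I + 0) = √(12*I) = 2*√3*√I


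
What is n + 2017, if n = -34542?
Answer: -32525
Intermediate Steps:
n + 2017 = -34542 + 2017 = -32525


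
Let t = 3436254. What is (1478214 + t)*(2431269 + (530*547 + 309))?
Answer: 13374665688384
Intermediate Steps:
(1478214 + t)*(2431269 + (530*547 + 309)) = (1478214 + 3436254)*(2431269 + (530*547 + 309)) = 4914468*(2431269 + (289910 + 309)) = 4914468*(2431269 + 290219) = 4914468*2721488 = 13374665688384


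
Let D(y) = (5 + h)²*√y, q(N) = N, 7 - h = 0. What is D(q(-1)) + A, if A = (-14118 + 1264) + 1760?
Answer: -11094 + 144*I ≈ -11094.0 + 144.0*I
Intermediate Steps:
h = 7 (h = 7 - 1*0 = 7 + 0 = 7)
A = -11094 (A = -12854 + 1760 = -11094)
D(y) = 144*√y (D(y) = (5 + 7)²*√y = 12²*√y = 144*√y)
D(q(-1)) + A = 144*√(-1) - 11094 = 144*I - 11094 = -11094 + 144*I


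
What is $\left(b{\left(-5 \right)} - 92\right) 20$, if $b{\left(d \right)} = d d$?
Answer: $-1340$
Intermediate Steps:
$b{\left(d \right)} = d^{2}$
$\left(b{\left(-5 \right)} - 92\right) 20 = \left(\left(-5\right)^{2} - 92\right) 20 = \left(25 - 92\right) 20 = \left(-67\right) 20 = -1340$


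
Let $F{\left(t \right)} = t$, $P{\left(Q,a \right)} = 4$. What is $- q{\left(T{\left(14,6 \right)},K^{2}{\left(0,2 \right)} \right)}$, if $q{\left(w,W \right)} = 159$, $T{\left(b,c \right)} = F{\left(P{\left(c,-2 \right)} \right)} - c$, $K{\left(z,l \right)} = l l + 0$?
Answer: $-159$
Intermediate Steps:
$K{\left(z,l \right)} = l^{2}$ ($K{\left(z,l \right)} = l^{2} + 0 = l^{2}$)
$T{\left(b,c \right)} = 4 - c$
$- q{\left(T{\left(14,6 \right)},K^{2}{\left(0,2 \right)} \right)} = \left(-1\right) 159 = -159$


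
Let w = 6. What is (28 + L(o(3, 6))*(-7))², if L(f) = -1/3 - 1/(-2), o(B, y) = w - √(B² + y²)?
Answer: 25921/36 ≈ 720.03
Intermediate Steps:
o(B, y) = 6 - √(B² + y²)
L(f) = ⅙ (L(f) = -1*⅓ - 1*(-½) = -⅓ + ½ = ⅙)
(28 + L(o(3, 6))*(-7))² = (28 + (⅙)*(-7))² = (28 - 7/6)² = (161/6)² = 25921/36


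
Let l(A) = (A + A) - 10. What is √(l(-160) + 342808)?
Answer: √342478 ≈ 585.22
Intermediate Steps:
l(A) = -10 + 2*A (l(A) = 2*A - 10 = -10 + 2*A)
√(l(-160) + 342808) = √((-10 + 2*(-160)) + 342808) = √((-10 - 320) + 342808) = √(-330 + 342808) = √342478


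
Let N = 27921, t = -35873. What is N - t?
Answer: 63794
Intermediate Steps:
N - t = 27921 - 1*(-35873) = 27921 + 35873 = 63794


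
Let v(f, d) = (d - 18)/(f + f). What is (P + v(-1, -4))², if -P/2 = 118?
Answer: 50625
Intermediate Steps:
P = -236 (P = -2*118 = -236)
v(f, d) = (-18 + d)/(2*f) (v(f, d) = (-18 + d)/((2*f)) = (-18 + d)*(1/(2*f)) = (-18 + d)/(2*f))
(P + v(-1, -4))² = (-236 + (½)*(-18 - 4)/(-1))² = (-236 + (½)*(-1)*(-22))² = (-236 + 11)² = (-225)² = 50625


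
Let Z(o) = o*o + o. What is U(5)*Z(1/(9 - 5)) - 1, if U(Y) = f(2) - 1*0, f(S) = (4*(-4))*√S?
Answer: -1 - 5*√2 ≈ -8.0711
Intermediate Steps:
f(S) = -16*√S
Z(o) = o + o² (Z(o) = o² + o = o + o²)
U(Y) = -16*√2 (U(Y) = -16*√2 - 1*0 = -16*√2 + 0 = -16*√2)
U(5)*Z(1/(9 - 5)) - 1 = (-16*√2)*((1 + 1/(9 - 5))/(9 - 5)) - 1 = (-16*√2)*((1 + 1/4)/4) - 1 = (-16*√2)*((1 + ¼)/4) - 1 = (-16*√2)*((¼)*(5/4)) - 1 = -16*√2*(5/16) - 1 = -5*√2 - 1 = -1 - 5*√2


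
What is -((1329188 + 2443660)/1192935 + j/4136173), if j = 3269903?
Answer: -6501977922003/1644728512585 ≈ -3.9532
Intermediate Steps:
-((1329188 + 2443660)/1192935 + j/4136173) = -((1329188 + 2443660)/1192935 + 3269903/4136173) = -(3772848*(1/1192935) + 3269903*(1/4136173)) = -(1257616/397645 + 3269903/4136173) = -1*6501977922003/1644728512585 = -6501977922003/1644728512585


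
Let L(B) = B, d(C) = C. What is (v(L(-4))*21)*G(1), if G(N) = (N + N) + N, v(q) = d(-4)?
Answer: -252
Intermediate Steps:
v(q) = -4
G(N) = 3*N (G(N) = 2*N + N = 3*N)
(v(L(-4))*21)*G(1) = (-4*21)*(3*1) = -84*3 = -252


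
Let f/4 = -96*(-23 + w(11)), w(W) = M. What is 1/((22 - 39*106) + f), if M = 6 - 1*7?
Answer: 1/5104 ≈ 0.00019592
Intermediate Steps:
M = -1 (M = 6 - 7 = -1)
w(W) = -1
f = 9216 (f = 4*(-96*(-23 - 1)) = 4*(-96*(-24)) = 4*2304 = 9216)
1/((22 - 39*106) + f) = 1/((22 - 39*106) + 9216) = 1/((22 - 4134) + 9216) = 1/(-4112 + 9216) = 1/5104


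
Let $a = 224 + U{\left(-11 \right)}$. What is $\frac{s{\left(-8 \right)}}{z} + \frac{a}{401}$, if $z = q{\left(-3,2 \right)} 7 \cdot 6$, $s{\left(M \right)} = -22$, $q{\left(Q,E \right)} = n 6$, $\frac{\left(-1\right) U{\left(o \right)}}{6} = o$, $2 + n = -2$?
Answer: $\frac{150571}{202104} \approx 0.74502$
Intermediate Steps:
$n = -4$ ($n = -2 - 2 = -4$)
$U{\left(o \right)} = - 6 o$
$q{\left(Q,E \right)} = -24$ ($q{\left(Q,E \right)} = \left(-4\right) 6 = -24$)
$a = 290$ ($a = 224 - -66 = 224 + 66 = 290$)
$z = -1008$ ($z = \left(-24\right) 7 \cdot 6 = \left(-168\right) 6 = -1008$)
$\frac{s{\left(-8 \right)}}{z} + \frac{a}{401} = - \frac{22}{-1008} + \frac{290}{401} = \left(-22\right) \left(- \frac{1}{1008}\right) + 290 \cdot \frac{1}{401} = \frac{11}{504} + \frac{290}{401} = \frac{150571}{202104}$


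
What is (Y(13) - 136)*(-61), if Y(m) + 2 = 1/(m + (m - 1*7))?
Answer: 159881/19 ≈ 8414.8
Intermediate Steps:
Y(m) = -2 + 1/(-7 + 2*m) (Y(m) = -2 + 1/(m + (m - 1*7)) = -2 + 1/(m + (m - 7)) = -2 + 1/(m + (-7 + m)) = -2 + 1/(-7 + 2*m))
(Y(13) - 136)*(-61) = ((15 - 4*13)/(-7 + 2*13) - 136)*(-61) = ((15 - 52)/(-7 + 26) - 136)*(-61) = (-37/19 - 136)*(-61) = -2621/19*(-61) = 159881/19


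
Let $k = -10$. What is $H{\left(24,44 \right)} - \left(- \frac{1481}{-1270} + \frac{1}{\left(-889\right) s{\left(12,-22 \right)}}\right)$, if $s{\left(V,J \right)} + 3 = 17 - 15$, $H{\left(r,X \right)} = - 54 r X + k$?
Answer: $- \frac{507042637}{8890} \approx -57035.0$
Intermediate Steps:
$H{\left(r,X \right)} = -10 - 54 X r$ ($H{\left(r,X \right)} = - 54 r X - 10 = - 54 X r - 10 = -10 - 54 X r$)
$s{\left(V,J \right)} = -1$ ($s{\left(V,J \right)} = -3 + \left(17 - 15\right) = -3 + 2 = -1$)
$H{\left(24,44 \right)} - \left(- \frac{1481}{-1270} + \frac{1}{\left(-889\right) s{\left(12,-22 \right)}}\right) = \left(-10 - 2376 \cdot 24\right) - \left(- \frac{1481}{-1270} + \frac{1}{\left(-889\right) \left(-1\right)}\right) = \left(-10 - 57024\right) - \left(\left(-1481\right) \left(- \frac{1}{1270}\right) - - \frac{1}{889}\right) = -57034 - \left(\frac{1481}{1270} + \frac{1}{889}\right) = -57034 - \frac{10377}{8890} = - \frac{507042637}{8890}$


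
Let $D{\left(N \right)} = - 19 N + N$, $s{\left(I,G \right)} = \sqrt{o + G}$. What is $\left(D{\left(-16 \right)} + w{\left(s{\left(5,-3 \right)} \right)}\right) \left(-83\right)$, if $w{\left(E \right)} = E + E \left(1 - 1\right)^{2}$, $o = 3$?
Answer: $-23904$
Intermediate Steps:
$s{\left(I,G \right)} = \sqrt{3 + G}$
$D{\left(N \right)} = - 18 N$
$w{\left(E \right)} = E$ ($w{\left(E \right)} = E + E 0^{2} = E + E 0 = E + 0 = E$)
$\left(D{\left(-16 \right)} + w{\left(s{\left(5,-3 \right)} \right)}\right) \left(-83\right) = \left(\left(-18\right) \left(-16\right) + \sqrt{3 - 3}\right) \left(-83\right) = \left(288 + \sqrt{0}\right) \left(-83\right) = \left(288 + 0\right) \left(-83\right) = 288 \left(-83\right) = -23904$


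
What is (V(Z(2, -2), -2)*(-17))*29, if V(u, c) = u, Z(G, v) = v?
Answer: 986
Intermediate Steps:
(V(Z(2, -2), -2)*(-17))*29 = -2*(-17)*29 = 34*29 = 986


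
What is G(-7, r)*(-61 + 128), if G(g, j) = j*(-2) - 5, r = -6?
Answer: 469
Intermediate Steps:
G(g, j) = -5 - 2*j (G(g, j) = -2*j - 5 = -5 - 2*j)
G(-7, r)*(-61 + 128) = (-5 - 2*(-6))*(-61 + 128) = (-5 + 12)*67 = 7*67 = 469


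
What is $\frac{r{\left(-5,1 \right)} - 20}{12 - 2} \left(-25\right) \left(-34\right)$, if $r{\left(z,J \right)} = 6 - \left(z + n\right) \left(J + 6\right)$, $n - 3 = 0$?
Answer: $0$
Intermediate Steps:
$n = 3$ ($n = 3 + 0 = 3$)
$r{\left(z,J \right)} = 6 - \left(3 + z\right) \left(6 + J\right)$ ($r{\left(z,J \right)} = 6 - \left(z + 3\right) \left(J + 6\right) = 6 - \left(3 + z\right) \left(6 + J\right)$)
$\frac{r{\left(-5,1 \right)} - 20}{12 - 2} \left(-25\right) \left(-34\right) = \frac{\left(-12 - -30 - 3 - 1 \left(-5\right)\right) - 20}{12 - 2} \left(-25\right) \left(-34\right) = \frac{\left(-12 + 30 - 3 + 5\right) - 20}{10} \left(-25\right) \left(-34\right) = \left(20 - 20\right) \frac{1}{10} \left(-25\right) \left(-34\right) = 0 \cdot \frac{1}{10} \left(-25\right) \left(-34\right) = 0 \left(-25\right) \left(-34\right) = 0 \left(-34\right) = 0$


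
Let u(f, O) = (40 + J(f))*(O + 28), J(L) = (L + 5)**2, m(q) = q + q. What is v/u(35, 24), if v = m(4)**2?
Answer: 2/2665 ≈ 0.00075047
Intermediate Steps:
m(q) = 2*q
J(L) = (5 + L)**2
u(f, O) = (28 + O)*(40 + (5 + f)**2) (u(f, O) = (40 + (5 + f)**2)*(O + 28) = (40 + (5 + f)**2)*(28 + O) = (28 + O)*(40 + (5 + f)**2))
v = 64 (v = (2*4)**2 = 8**2 = 64)
v/u(35, 24) = 64/(1120 + 28*(5 + 35)**2 + 40*24 + 24*(5 + 35)**2) = 64/(1120 + 28*40**2 + 960 + 24*40**2) = 64/(1120 + 28*1600 + 960 + 24*1600) = 64/(1120 + 44800 + 960 + 38400) = 64/85280 = 64*(1/85280) = 2/2665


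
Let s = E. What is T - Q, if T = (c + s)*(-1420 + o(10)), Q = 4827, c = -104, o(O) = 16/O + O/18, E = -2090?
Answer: 139766567/45 ≈ 3.1059e+6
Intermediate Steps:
o(O) = 16/O + O/18 (o(O) = 16/O + O*(1/18) = 16/O + O/18)
s = -2090
T = 139983782/45 (T = (-104 - 2090)*(-1420 + (16/10 + (1/18)*10)) = -2194*(-1420 + (16*(⅒) + 5/9)) = -2194*(-1420 + (8/5 + 5/9)) = -2194*(-1420 + 97/45) = -2194*(-63803/45) = 139983782/45 ≈ 3.1108e+6)
T - Q = 139983782/45 - 1*4827 = 139983782/45 - 4827 = 139766567/45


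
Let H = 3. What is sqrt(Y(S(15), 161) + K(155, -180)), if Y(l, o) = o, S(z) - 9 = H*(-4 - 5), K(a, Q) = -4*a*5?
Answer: I*sqrt(2939) ≈ 54.213*I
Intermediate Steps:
K(a, Q) = -20*a
S(z) = -18 (S(z) = 9 + 3*(-4 - 5) = 9 + 3*(-9) = 9 - 27 = -18)
sqrt(Y(S(15), 161) + K(155, -180)) = sqrt(161 - 20*155) = sqrt(161 - 3100) = sqrt(-2939) = I*sqrt(2939)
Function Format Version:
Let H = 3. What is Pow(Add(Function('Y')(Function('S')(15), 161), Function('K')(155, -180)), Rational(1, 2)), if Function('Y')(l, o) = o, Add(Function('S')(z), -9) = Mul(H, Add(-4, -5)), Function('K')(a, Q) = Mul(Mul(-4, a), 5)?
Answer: Mul(I, Pow(2939, Rational(1, 2))) ≈ Mul(54.213, I)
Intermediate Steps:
Function('K')(a, Q) = Mul(-20, a)
Function('S')(z) = -18 (Function('S')(z) = Add(9, Mul(3, Add(-4, -5))) = Add(9, Mul(3, -9)) = Add(9, -27) = -18)
Pow(Add(Function('Y')(Function('S')(15), 161), Function('K')(155, -180)), Rational(1, 2)) = Pow(Add(161, Mul(-20, 155)), Rational(1, 2)) = Pow(Add(161, -3100), Rational(1, 2)) = Pow(-2939, Rational(1, 2)) = Mul(I, Pow(2939, Rational(1, 2)))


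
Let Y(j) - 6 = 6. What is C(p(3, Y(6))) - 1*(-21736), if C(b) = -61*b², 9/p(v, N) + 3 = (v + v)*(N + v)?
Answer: 18279427/841 ≈ 21735.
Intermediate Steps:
Y(j) = 12 (Y(j) = 6 + 6 = 12)
p(v, N) = 9/(-3 + 2*v*(N + v)) (p(v, N) = 9/(-3 + (v + v)*(N + v)) = 9/(-3 + (2*v)*(N + v)) = 9/(-3 + 2*v*(N + v)))
C(p(3, Y(6))) - 1*(-21736) = -61*81/(-3 + 2*3² + 2*12*3)² - 1*(-21736) = -61*81/(-3 + 2*9 + 72)² + 21736 = -61*81/(-3 + 18 + 72)² + 21736 = -61*(9/87)² + 21736 = -61*(9*(1/87))² + 21736 = -61*(3/29)² + 21736 = -61*9/841 + 21736 = -549/841 + 21736 = 18279427/841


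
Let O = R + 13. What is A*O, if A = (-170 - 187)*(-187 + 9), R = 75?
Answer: 5592048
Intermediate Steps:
A = 63546 (A = -357*(-178) = 63546)
O = 88 (O = 75 + 13 = 88)
A*O = 63546*88 = 5592048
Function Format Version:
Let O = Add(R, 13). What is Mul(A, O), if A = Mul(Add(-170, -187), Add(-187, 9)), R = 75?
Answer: 5592048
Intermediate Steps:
A = 63546 (A = Mul(-357, -178) = 63546)
O = 88 (O = Add(75, 13) = 88)
Mul(A, O) = Mul(63546, 88) = 5592048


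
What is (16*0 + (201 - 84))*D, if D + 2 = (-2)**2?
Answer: 234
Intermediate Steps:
D = 2 (D = -2 + (-2)**2 = -2 + 4 = 2)
(16*0 + (201 - 84))*D = (16*0 + (201 - 84))*2 = (0 + 117)*2 = 117*2 = 234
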